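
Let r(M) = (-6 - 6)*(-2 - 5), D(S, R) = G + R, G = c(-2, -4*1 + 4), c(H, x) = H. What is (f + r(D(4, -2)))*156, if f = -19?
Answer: 10140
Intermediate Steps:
G = -2
D(S, R) = -2 + R
r(M) = 84 (r(M) = -12*(-7) = 84)
(f + r(D(4, -2)))*156 = (-19 + 84)*156 = 65*156 = 10140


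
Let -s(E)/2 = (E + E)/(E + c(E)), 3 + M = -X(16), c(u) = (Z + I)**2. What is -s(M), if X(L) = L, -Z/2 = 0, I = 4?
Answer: 76/3 ≈ 25.333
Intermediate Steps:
Z = 0 (Z = -2*0 = 0)
c(u) = 16 (c(u) = (0 + 4)**2 = 4**2 = 16)
M = -19 (M = -3 - 1*16 = -3 - 16 = -19)
s(E) = -4*E/(16 + E) (s(E) = -2*(E + E)/(E + 16) = -2*2*E/(16 + E) = -4*E/(16 + E))
-s(M) = -(-4)*(-19)/(16 - 19) = -(-4)*(-19)/(-3) = -(-4)*(-19)*(-1)/3 = -1*(-76/3) = 76/3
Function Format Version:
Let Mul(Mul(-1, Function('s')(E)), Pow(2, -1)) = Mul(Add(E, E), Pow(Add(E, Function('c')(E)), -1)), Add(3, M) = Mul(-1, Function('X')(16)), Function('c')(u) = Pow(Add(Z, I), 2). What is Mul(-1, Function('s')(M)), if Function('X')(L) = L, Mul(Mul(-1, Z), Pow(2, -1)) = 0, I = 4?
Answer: Rational(76, 3) ≈ 25.333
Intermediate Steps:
Z = 0 (Z = Mul(-2, 0) = 0)
Function('c')(u) = 16 (Function('c')(u) = Pow(Add(0, 4), 2) = Pow(4, 2) = 16)
M = -19 (M = Add(-3, Mul(-1, 16)) = Add(-3, -16) = -19)
Function('s')(E) = Mul(-4, E, Pow(Add(16, E), -1)) (Function('s')(E) = Mul(-2, Mul(Add(E, E), Pow(Add(E, 16), -1))) = Mul(-2, Mul(Mul(2, E), Pow(Add(16, E), -1))) = Mul(-2, Mul(2, E, Pow(Add(16, E), -1))) = Mul(-4, E, Pow(Add(16, E), -1)))
Mul(-1, Function('s')(M)) = Mul(-1, Mul(-4, -19, Pow(Add(16, -19), -1))) = Mul(-1, Mul(-4, -19, Pow(-3, -1))) = Mul(-1, Mul(-4, -19, Rational(-1, 3))) = Mul(-1, Rational(-76, 3)) = Rational(76, 3)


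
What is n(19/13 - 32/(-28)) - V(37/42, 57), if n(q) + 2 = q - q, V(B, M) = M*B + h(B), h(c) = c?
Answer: -1115/21 ≈ -53.095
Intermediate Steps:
V(B, M) = B + B*M (V(B, M) = M*B + B = B*M + B = B + B*M)
n(q) = -2 (n(q) = -2 + (q - q) = -2 + 0 = -2)
n(19/13 - 32/(-28)) - V(37/42, 57) = -2 - 37/42*(1 + 57) = -2 - 37*(1/42)*58 = -2 - 37*58/42 = -2 - 1*1073/21 = -2 - 1073/21 = -1115/21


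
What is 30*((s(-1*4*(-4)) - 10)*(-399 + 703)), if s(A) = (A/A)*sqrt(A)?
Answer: -54720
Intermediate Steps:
s(A) = sqrt(A) (s(A) = 1*sqrt(A) = sqrt(A))
30*((s(-1*4*(-4)) - 10)*(-399 + 703)) = 30*((sqrt(-1*4*(-4)) - 10)*(-399 + 703)) = 30*((sqrt(-4*(-4)) - 10)*304) = 30*((sqrt(16) - 10)*304) = 30*((4 - 10)*304) = 30*(-6*304) = 30*(-1824) = -54720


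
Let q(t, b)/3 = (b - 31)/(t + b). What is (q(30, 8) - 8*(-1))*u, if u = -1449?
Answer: -340515/38 ≈ -8960.9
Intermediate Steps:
q(t, b) = 3*(-31 + b)/(b + t) (q(t, b) = 3*((b - 31)/(t + b)) = 3*((-31 + b)/(b + t)) = 3*(-31 + b)/(b + t))
(q(30, 8) - 8*(-1))*u = (3*(-31 + 8)/(8 + 30) - 8*(-1))*(-1449) = (3*(-23)/38 + 8)*(-1449) = (3*(1/38)*(-23) + 8)*(-1449) = (-69/38 + 8)*(-1449) = (235/38)*(-1449) = -340515/38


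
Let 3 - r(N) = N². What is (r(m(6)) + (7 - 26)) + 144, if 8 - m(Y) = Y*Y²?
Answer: -43136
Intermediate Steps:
m(Y) = 8 - Y³ (m(Y) = 8 - Y*Y² = 8 - Y³)
r(N) = 3 - N²
(r(m(6)) + (7 - 26)) + 144 = ((3 - (8 - 1*6³)²) + (7 - 26)) + 144 = ((3 - (8 - 1*216)²) - 19) + 144 = ((3 - (8 - 216)²) - 19) + 144 = ((3 - 1*(-208)²) - 19) + 144 = ((3 - 1*43264) - 19) + 144 = ((3 - 43264) - 19) + 144 = (-43261 - 19) + 144 = -43280 + 144 = -43136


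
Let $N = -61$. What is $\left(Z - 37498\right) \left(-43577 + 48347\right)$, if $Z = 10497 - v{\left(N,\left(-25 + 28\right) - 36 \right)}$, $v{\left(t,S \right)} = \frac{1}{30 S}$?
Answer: $- \frac{1416742417}{11} \approx -1.2879 \cdot 10^{8}$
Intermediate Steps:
$v{\left(t,S \right)} = \frac{1}{30 S}$
$Z = \frac{10392031}{990}$ ($Z = 10497 - \frac{1}{30 \left(\left(-25 + 28\right) - 36\right)} = 10497 - \frac{1}{30 \left(3 - 36\right)} = 10497 - \frac{1}{30 \left(-33\right)} = 10497 - \frac{1}{30} \left(- \frac{1}{33}\right) = 10497 - - \frac{1}{990} = 10497 + \frac{1}{990} = \frac{10392031}{990} \approx 10497.0$)
$\left(Z - 37498\right) \left(-43577 + 48347\right) = \left(\frac{10392031}{990} - 37498\right) \left(-43577 + 48347\right) = \left(- \frac{26730989}{990}\right) 4770 = - \frac{1416742417}{11}$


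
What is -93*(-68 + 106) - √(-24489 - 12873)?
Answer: -3534 - I*√37362 ≈ -3534.0 - 193.29*I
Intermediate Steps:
-93*(-68 + 106) - √(-24489 - 12873) = -93*38 - √(-37362) = -3534 - I*√37362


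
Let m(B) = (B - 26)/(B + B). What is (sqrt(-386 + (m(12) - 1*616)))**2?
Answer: -12031/12 ≈ -1002.6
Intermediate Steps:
m(B) = (-26 + B)/(2*B) (m(B) = (-26 + B)/((2*B)) = (-26 + B)*(1/(2*B)) = (-26 + B)/(2*B))
(sqrt(-386 + (m(12) - 1*616)))**2 = (sqrt(-386 + ((1/2)*(-26 + 12)/12 - 1*616)))**2 = (sqrt(-386 + ((1/2)*(1/12)*(-14) - 616)))**2 = (sqrt(-386 + (-7/12 - 616)))**2 = (sqrt(-386 - 7399/12))**2 = (sqrt(-12031/12))**2 = (I*sqrt(36093)/6)**2 = -12031/12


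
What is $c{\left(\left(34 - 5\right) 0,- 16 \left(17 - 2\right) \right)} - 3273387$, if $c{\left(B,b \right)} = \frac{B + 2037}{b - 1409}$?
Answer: $- \frac{55647600}{17} \approx -3.2734 \cdot 10^{6}$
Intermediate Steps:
$c{\left(B,b \right)} = \frac{2037 + B}{-1409 + b}$
$c{\left(\left(34 - 5\right) 0,- 16 \left(17 - 2\right) \right)} - 3273387 = \frac{2037 + \left(34 - 5\right) 0}{-1409 - 16 \left(17 - 2\right)} - 3273387 = \frac{2037 + \left(34 - 5\right) 0}{-1409 - 240} - 3273387 = \frac{2037 + 29 \cdot 0}{-1409 - 240} - 3273387 = \frac{2037 + 0}{-1649} - 3273387 = \left(- \frac{1}{1649}\right) 2037 - 3273387 = - \frac{21}{17} - 3273387 = - \frac{55647600}{17}$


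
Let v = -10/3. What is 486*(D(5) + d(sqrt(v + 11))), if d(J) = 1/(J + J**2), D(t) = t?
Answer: 25029/10 - 729*sqrt(69)/230 ≈ 2476.6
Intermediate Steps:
v = -10/3 (v = -10*1/3 = -10/3 ≈ -3.3333)
486*(D(5) + d(sqrt(v + 11))) = 486*(5 + 1/((sqrt(-10/3 + 11))*(1 + sqrt(-10/3 + 11)))) = 486*(5 + 1/((sqrt(23/3))*(1 + sqrt(23/3)))) = 486*(5 + 1/(((sqrt(69)/3))*(1 + sqrt(69)/3))) = 486*(5 + (sqrt(69)/23)/(1 + sqrt(69)/3)) = 486*(5 + sqrt(69)/(23*(1 + sqrt(69)/3))) = 2430 + 486*sqrt(69)/(23*(1 + sqrt(69)/3))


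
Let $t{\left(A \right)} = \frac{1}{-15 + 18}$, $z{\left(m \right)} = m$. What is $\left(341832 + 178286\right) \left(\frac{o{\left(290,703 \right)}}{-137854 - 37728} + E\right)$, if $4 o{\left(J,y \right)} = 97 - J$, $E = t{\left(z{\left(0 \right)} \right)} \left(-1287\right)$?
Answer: $- \frac{78355391552621}{351164} \approx -2.2313 \cdot 10^{8}$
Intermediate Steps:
$t{\left(A \right)} = \frac{1}{3}$
$E = -429$ ($E = \frac{1}{3} \left(-1287\right) = -429$)
$o{\left(J,y \right)} = \frac{97}{4} - \frac{J}{4}$ ($o{\left(J,y \right)} = \frac{97 - J}{4} = \frac{97}{4} - \frac{J}{4}$)
$\left(341832 + 178286\right) \left(\frac{o{\left(290,703 \right)}}{-137854 - 37728} + E\right) = \left(341832 + 178286\right) \left(\frac{\frac{97}{4} - \frac{145}{2}}{-137854 - 37728} - 429\right) = 520118 \left(\frac{\frac{97}{4} - \frac{145}{2}}{-175582} - 429\right) = 520118 \left(\left(- \frac{193}{4}\right) \left(- \frac{1}{175582}\right) - 429\right) = 520118 \left(\frac{193}{702328} - 429\right) = 520118 \left(- \frac{301298519}{702328}\right) = - \frac{78355391552621}{351164}$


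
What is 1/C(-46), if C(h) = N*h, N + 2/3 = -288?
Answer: 3/39836 ≈ 7.5309e-5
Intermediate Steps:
N = -866/3 (N = -2/3 - 288 = -866/3 ≈ -288.67)
C(h) = -866*h/3
1/C(-46) = 1/(-866/3*(-46)) = 1/(39836/3) = 3/39836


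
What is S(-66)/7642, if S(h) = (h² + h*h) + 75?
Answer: 8787/7642 ≈ 1.1498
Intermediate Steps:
S(h) = 75 + 2*h² (S(h) = (h² + h²) + 75 = 2*h² + 75 = 75 + 2*h²)
S(-66)/7642 = (75 + 2*(-66)²)/7642 = (75 + 2*4356)*(1/7642) = (75 + 8712)*(1/7642) = 8787*(1/7642) = 8787/7642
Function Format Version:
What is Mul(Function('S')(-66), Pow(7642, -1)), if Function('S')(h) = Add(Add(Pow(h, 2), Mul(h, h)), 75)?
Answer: Rational(8787, 7642) ≈ 1.1498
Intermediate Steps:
Function('S')(h) = Add(75, Mul(2, Pow(h, 2))) (Function('S')(h) = Add(Add(Pow(h, 2), Pow(h, 2)), 75) = Add(Mul(2, Pow(h, 2)), 75) = Add(75, Mul(2, Pow(h, 2))))
Mul(Function('S')(-66), Pow(7642, -1)) = Mul(Add(75, Mul(2, Pow(-66, 2))), Pow(7642, -1)) = Mul(Add(75, Mul(2, 4356)), Rational(1, 7642)) = Mul(Add(75, 8712), Rational(1, 7642)) = Mul(8787, Rational(1, 7642)) = Rational(8787, 7642)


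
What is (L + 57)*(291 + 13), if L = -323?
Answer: -80864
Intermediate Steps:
(L + 57)*(291 + 13) = (-323 + 57)*(291 + 13) = -266*304 = -80864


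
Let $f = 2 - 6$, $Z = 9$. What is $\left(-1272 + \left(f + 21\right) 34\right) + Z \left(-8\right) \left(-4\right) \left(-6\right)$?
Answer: $-2422$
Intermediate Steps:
$f = -4$ ($f = 2 - 6 = -4$)
$\left(-1272 + \left(f + 21\right) 34\right) + Z \left(-8\right) \left(-4\right) \left(-6\right) = \left(-1272 + \left(-4 + 21\right) 34\right) + 9 \left(-8\right) \left(-4\right) \left(-6\right) = \left(-1272 + 17 \cdot 34\right) + \left(-72\right) \left(-4\right) \left(-6\right) = \left(-1272 + 578\right) + 288 \left(-6\right) = -694 - 1728 = -2422$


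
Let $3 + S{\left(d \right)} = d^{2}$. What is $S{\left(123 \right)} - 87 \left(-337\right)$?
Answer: $44445$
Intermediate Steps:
$S{\left(d \right)} = -3 + d^{2}$
$S{\left(123 \right)} - 87 \left(-337\right) = \left(-3 + 123^{2}\right) - 87 \left(-337\right) = \left(-3 + 15129\right) - -29319 = 15126 + 29319 = 44445$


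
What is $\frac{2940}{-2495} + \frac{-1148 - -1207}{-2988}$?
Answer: $- \frac{1786385}{1491012} \approx -1.1981$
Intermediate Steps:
$\frac{2940}{-2495} + \frac{-1148 - -1207}{-2988} = 2940 \left(- \frac{1}{2495}\right) + \left(-1148 + 1207\right) \left(- \frac{1}{2988}\right) = - \frac{588}{499} + 59 \left(- \frac{1}{2988}\right) = - \frac{588}{499} - \frac{59}{2988} = - \frac{1786385}{1491012}$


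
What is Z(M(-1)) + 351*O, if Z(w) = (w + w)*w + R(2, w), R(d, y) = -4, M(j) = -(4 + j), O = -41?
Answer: -14377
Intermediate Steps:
M(j) = -4 - j
Z(w) = -4 + 2*w² (Z(w) = (w + w)*w - 4 = (2*w)*w - 4 = 2*w² - 4 = -4 + 2*w²)
Z(M(-1)) + 351*O = (-4 + 2*(-4 - 1*(-1))²) + 351*(-41) = (-4 + 2*(-4 + 1)²) - 14391 = (-4 + 2*(-3)²) - 14391 = (-4 + 2*9) - 14391 = (-4 + 18) - 14391 = 14 - 14391 = -14377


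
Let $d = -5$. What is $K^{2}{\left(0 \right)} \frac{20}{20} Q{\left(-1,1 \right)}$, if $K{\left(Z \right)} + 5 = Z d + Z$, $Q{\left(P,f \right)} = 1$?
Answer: $25$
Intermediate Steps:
$K{\left(Z \right)} = -5 - 4 Z$ ($K{\left(Z \right)} = -5 + \left(Z \left(-5\right) + Z\right) = -5 + \left(- 5 Z + Z\right) = -5 - 4 Z$)
$K^{2}{\left(0 \right)} \frac{20}{20} Q{\left(-1,1 \right)} = \left(-5 - 0\right)^{2} \cdot \frac{20}{20} \cdot 1 = \left(-5 + 0\right)^{2} \cdot 20 \cdot \frac{1}{20} \cdot 1 = \left(-5\right)^{2} \cdot 1 \cdot 1 = 25 \cdot 1 \cdot 1 = 25 \cdot 1 = 25$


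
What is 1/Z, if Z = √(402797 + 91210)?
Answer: √494007/494007 ≈ 0.0014228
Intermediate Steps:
Z = √494007 ≈ 702.86
1/Z = 1/(√494007) = √494007/494007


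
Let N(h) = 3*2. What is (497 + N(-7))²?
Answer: 253009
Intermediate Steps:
N(h) = 6
(497 + N(-7))² = (497 + 6)² = 503² = 253009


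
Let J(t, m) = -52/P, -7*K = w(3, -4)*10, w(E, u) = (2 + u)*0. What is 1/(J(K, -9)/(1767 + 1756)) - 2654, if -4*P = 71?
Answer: -23223/16 ≈ -1451.4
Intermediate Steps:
P = -71/4 (P = -1/4*71 = -71/4 ≈ -17.750)
w(E, u) = 0
K = 0 (K = -0*10 = -1/7*0 = 0)
J(t, m) = 208/71 (J(t, m) = -52/(-71/4) = -52*(-4/71) = 208/71)
1/(J(K, -9)/(1767 + 1756)) - 2654 = 1/(208/(71*(1767 + 1756))) - 2654 = 1/((208/71)/3523) - 2654 = 1/((208/71)*(1/3523)) - 2654 = 1/(16/19241) - 2654 = 19241/16 - 2654 = -23223/16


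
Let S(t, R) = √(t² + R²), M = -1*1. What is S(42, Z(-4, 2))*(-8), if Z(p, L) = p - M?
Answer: -24*√197 ≈ -336.86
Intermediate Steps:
M = -1
Z(p, L) = 1 + p (Z(p, L) = p - 1*(-1) = p + 1 = 1 + p)
S(t, R) = √(R² + t²)
S(42, Z(-4, 2))*(-8) = √((1 - 4)² + 42²)*(-8) = √((-3)² + 1764)*(-8) = √(9 + 1764)*(-8) = √1773*(-8) = (3*√197)*(-8) = -24*√197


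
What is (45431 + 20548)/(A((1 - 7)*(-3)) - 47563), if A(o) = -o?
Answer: -65979/47581 ≈ -1.3867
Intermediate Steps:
(45431 + 20548)/(A((1 - 7)*(-3)) - 47563) = (45431 + 20548)/(-(1 - 7)*(-3) - 47563) = 65979/(-(-6)*(-3) - 47563) = 65979/(-1*18 - 47563) = 65979/(-18 - 47563) = 65979/(-47581) = 65979*(-1/47581) = -65979/47581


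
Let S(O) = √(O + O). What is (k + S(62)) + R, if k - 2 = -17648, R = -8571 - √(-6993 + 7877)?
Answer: -26217 - 2*√221 + 2*√31 ≈ -26236.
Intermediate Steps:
S(O) = √2*√O (S(O) = √(2*O) = √2*√O)
R = -8571 - 2*√221 (R = -8571 - √884 = -8571 - 2*√221 ≈ -8600.7)
k = -17646 (k = 2 - 17648 = -17646)
(k + S(62)) + R = (-17646 + √2*√62) + (-8571 - 2*√221) = (-17646 + 2*√31) + (-8571 - 2*√221) = -26217 - 2*√221 + 2*√31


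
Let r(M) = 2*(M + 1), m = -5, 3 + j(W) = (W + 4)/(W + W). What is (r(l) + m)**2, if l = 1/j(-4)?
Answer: 121/9 ≈ 13.444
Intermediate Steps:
j(W) = -3 + (4 + W)/(2*W) (j(W) = -3 + (W + 4)/(W + W) = -3 + (4 + W)/((2*W)) = -3 + (4 + W)*(1/(2*W)) = -3 + (4 + W)/(2*W))
l = -1/3 (l = 1/(-5/2 + 2/(-4)) = 1/(-5/2 + 2*(-1/4)) = 1/(-5/2 - 1/2) = 1/(-3) = -1/3 ≈ -0.33333)
r(M) = 2 + 2*M (r(M) = 2*(1 + M) = 2 + 2*M)
(r(l) + m)**2 = ((2 + 2*(-1/3)) - 5)**2 = ((2 - 2/3) - 5)**2 = (4/3 - 5)**2 = (-11/3)**2 = 121/9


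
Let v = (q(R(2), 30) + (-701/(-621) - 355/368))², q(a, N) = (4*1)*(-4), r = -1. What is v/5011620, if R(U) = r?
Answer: 4951489805/98953530799104 ≈ 5.0039e-5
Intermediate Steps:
R(U) = -1
q(a, N) = -16 (q(a, N) = 4*(-4) = -16)
v = 24757449025/98724096 (v = (-16 + (-701/(-621) - 355/368))² = (-16 + (-701*(-1/621) - 355*1/368))² = (-16 + (701/621 - 355/368))² = (-16 + 1631/9936)² = (-157345/9936)² = 24757449025/98724096 ≈ 250.77)
v/5011620 = (24757449025/98724096)/5011620 = (24757449025/98724096)*(1/5011620) = 4951489805/98953530799104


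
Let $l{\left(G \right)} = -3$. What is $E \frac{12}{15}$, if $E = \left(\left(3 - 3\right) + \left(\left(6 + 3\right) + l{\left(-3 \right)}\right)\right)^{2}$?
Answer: $\frac{144}{5} \approx 28.8$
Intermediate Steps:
$E = 36$ ($E = \left(\left(3 - 3\right) + \left(\left(6 + 3\right) - 3\right)\right)^{2} = \left(\left(3 - 3\right) + \left(9 - 3\right)\right)^{2} = \left(0 + 6\right)^{2} = 6^{2} = 36$)
$E \frac{12}{15} = 36 \cdot \frac{12}{15} = 36 \cdot 12 \cdot \frac{1}{15} = 36 \cdot \frac{4}{5} = \frac{144}{5}$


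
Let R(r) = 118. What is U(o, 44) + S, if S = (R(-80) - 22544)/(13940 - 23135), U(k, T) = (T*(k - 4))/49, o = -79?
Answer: -32481266/450555 ≈ -72.092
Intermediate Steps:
U(k, T) = T*(-4 + k)/49 (U(k, T) = (T*(-4 + k))*(1/49) = T*(-4 + k)/49)
S = 22426/9195 (S = (118 - 22544)/(13940 - 23135) = -22426/(-9195) = -22426*(-1/9195) = 22426/9195 ≈ 2.4389)
U(o, 44) + S = (1/49)*44*(-4 - 79) + 22426/9195 = (1/49)*44*(-83) + 22426/9195 = -3652/49 + 22426/9195 = -32481266/450555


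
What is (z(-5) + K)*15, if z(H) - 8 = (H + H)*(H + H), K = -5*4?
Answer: 1320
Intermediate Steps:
K = -20
z(H) = 8 + 4*H² (z(H) = 8 + (H + H)*(H + H) = 8 + (2*H)*(2*H) = 8 + 4*H²)
(z(-5) + K)*15 = ((8 + 4*(-5)²) - 20)*15 = ((8 + 4*25) - 20)*15 = ((8 + 100) - 20)*15 = (108 - 20)*15 = 88*15 = 1320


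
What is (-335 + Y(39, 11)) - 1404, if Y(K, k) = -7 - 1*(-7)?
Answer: -1739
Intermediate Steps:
Y(K, k) = 0 (Y(K, k) = -7 + 7 = 0)
(-335 + Y(39, 11)) - 1404 = (-335 + 0) - 1404 = -335 - 1404 = -1739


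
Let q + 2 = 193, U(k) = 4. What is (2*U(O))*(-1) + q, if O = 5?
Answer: 183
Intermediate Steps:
q = 191 (q = -2 + 193 = 191)
(2*U(O))*(-1) + q = (2*4)*(-1) + 191 = 8*(-1) + 191 = -8 + 191 = 183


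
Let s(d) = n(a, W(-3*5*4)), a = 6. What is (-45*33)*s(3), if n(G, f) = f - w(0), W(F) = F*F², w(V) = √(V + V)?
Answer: 320760000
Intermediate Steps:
w(V) = √2*√V (w(V) = √(2*V) = √2*√V)
W(F) = F³
n(G, f) = f (n(G, f) = f - √2*√0 = f - √2*0 = f - 1*0 = f + 0 = f)
s(d) = -216000 (s(d) = (-3*5*4)³ = (-15*4)³ = (-60)³ = -216000)
(-45*33)*s(3) = -45*33*(-216000) = -1485*(-216000) = 320760000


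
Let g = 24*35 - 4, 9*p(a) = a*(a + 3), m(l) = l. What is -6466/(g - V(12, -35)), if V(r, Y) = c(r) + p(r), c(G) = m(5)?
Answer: -6466/811 ≈ -7.9729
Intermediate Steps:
p(a) = a*(3 + a)/9 (p(a) = (a*(a + 3))/9 = (a*(3 + a))/9 = a*(3 + a)/9)
c(G) = 5
g = 836 (g = 840 - 4 = 836)
V(r, Y) = 5 + r*(3 + r)/9
-6466/(g - V(12, -35)) = -6466/(836 - (5 + (⅑)*12*(3 + 12))) = -6466/(836 - (5 + (⅑)*12*15)) = -6466/(836 - (5 + 20)) = -6466/(836 - 1*25) = -6466/(836 - 25) = -6466/811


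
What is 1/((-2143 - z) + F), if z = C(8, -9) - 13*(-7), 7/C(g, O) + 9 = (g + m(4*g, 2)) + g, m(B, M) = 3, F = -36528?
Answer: -10/387627 ≈ -2.5798e-5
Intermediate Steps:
C(g, O) = 7/(-6 + 2*g) (C(g, O) = 7/(-9 + ((g + 3) + g)) = 7/(-9 + ((3 + g) + g)) = 7/(-9 + (3 + 2*g)) = 7/(-6 + 2*g))
z = 917/10 (z = 7/(2*(-3 + 8)) - 13*(-7) = (7/2)/5 + 91 = (7/2)*(⅕) + 91 = 7/10 + 91 = 917/10 ≈ 91.700)
1/((-2143 - z) + F) = 1/((-2143 - 1*917/10) - 36528) = 1/((-2143 - 917/10) - 36528) = 1/(-22347/10 - 36528) = 1/(-387627/10) = -10/387627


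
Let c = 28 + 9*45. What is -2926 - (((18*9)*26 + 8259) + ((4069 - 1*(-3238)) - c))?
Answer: -22271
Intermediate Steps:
c = 433 (c = 28 + 405 = 433)
-2926 - (((18*9)*26 + 8259) + ((4069 - 1*(-3238)) - c)) = -2926 - (((18*9)*26 + 8259) + ((4069 - 1*(-3238)) - 1*433)) = -2926 - ((162*26 + 8259) + ((4069 + 3238) - 433)) = -2926 - ((4212 + 8259) + (7307 - 433)) = -2926 - (12471 + 6874) = -2926 - 1*19345 = -2926 - 19345 = -22271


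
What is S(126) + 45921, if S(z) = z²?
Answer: 61797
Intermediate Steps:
S(126) + 45921 = 126² + 45921 = 15876 + 45921 = 61797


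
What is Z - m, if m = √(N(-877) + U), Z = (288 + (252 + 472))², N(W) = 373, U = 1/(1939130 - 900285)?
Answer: 1024144 - 3*√44726800381130/1038845 ≈ 1.0241e+6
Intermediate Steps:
U = 1/1038845 ≈ 9.6261e-7
Z = 1024144 (Z = (288 + 724)² = 1012² = 1024144)
m = 3*√44726800381130/1038845 (m = √(373 + 1/1038845) = √(387489186/1038845) = 3*√44726800381130/1038845 ≈ 19.313)
Z - m = 1024144 - 3*√44726800381130/1038845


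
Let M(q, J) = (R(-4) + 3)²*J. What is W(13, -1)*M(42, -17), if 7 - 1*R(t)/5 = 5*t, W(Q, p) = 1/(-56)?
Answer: 80937/14 ≈ 5781.2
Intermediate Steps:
W(Q, p) = -1/56 (W(Q, p) = 1*(-1/56) = -1/56)
R(t) = 35 - 25*t
M(q, J) = 19044*J (M(q, J) = ((35 - 25*(-4)) + 3)²*J = ((35 + 100) + 3)²*J = (135 + 3)²*J = 138²*J = 19044*J)
W(13, -1)*M(42, -17) = -4761*(-17)/14 = -1/56*(-323748) = 80937/14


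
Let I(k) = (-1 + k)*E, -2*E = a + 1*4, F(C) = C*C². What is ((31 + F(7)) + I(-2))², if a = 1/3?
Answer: 579121/4 ≈ 1.4478e+5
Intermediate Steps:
a = ⅓ ≈ 0.33333
F(C) = C³
E = -13/6 (E = -(⅓ + 1*4)/2 = -(⅓ + 4)/2 = -½*13/3 = -13/6 ≈ -2.1667)
I(k) = 13/6 - 13*k/6 (I(k) = (-1 + k)*(-13/6) = 13/6 - 13*k/6)
((31 + F(7)) + I(-2))² = ((31 + 7³) + (13/6 - 13/6*(-2)))² = ((31 + 343) + (13/6 + 13/3))² = (374 + 13/2)² = (761/2)² = 579121/4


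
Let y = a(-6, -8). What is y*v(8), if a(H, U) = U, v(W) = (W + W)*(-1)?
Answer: 128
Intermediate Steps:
v(W) = -2*W (v(W) = (2*W)*(-1) = -2*W)
y = -8
y*v(8) = -(-16)*8 = -8*(-16) = 128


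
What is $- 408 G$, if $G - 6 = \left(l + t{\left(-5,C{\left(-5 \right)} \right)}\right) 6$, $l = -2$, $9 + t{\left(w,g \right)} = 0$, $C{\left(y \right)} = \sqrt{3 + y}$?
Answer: $24480$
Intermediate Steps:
$t{\left(w,g \right)} = -9$ ($t{\left(w,g \right)} = -9 + 0 = -9$)
$G = -60$ ($G = 6 + \left(-2 - 9\right) 6 = 6 - 66 = -60$)
$- 408 G = \left(-408\right) \left(-60\right) = 24480$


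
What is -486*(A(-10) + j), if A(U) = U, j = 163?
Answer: -74358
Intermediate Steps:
-486*(A(-10) + j) = -486*(-10 + 163) = -486*153 = -74358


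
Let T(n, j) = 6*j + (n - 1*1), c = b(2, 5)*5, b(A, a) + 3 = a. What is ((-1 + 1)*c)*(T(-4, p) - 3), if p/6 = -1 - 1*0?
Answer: 0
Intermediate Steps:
b(A, a) = -3 + a
p = -6 (p = 6*(-1 - 1*0) = 6*(-1 + 0) = 6*(-1) = -6)
c = 10 (c = (-3 + 5)*5 = 2*5 = 10)
T(n, j) = -1 + n + 6*j (T(n, j) = 6*j + (n - 1) = 6*j + (-1 + n) = -1 + n + 6*j)
((-1 + 1)*c)*(T(-4, p) - 3) = ((-1 + 1)*10)*((-1 - 4 + 6*(-6)) - 3) = (0*10)*((-1 - 4 - 36) - 3) = 0*(-41 - 3) = 0*(-44) = 0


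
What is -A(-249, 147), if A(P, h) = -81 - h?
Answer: 228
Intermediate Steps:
-A(-249, 147) = -(-81 - 1*147) = -(-81 - 147) = -1*(-228) = 228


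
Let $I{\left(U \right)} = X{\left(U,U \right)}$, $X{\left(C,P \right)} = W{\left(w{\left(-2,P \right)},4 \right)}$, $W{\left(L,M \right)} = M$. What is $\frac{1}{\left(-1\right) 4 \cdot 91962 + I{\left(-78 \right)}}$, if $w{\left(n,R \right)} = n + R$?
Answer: $- \frac{1}{367844} \approx -2.7185 \cdot 10^{-6}$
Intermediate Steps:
$w{\left(n,R \right)} = R + n$
$X{\left(C,P \right)} = 4$
$I{\left(U \right)} = 4$
$\frac{1}{\left(-1\right) 4 \cdot 91962 + I{\left(-78 \right)}} = \frac{1}{\left(-1\right) 4 \cdot 91962 + 4} = \frac{1}{\left(-4\right) 91962 + 4} = \frac{1}{-367848 + 4} = \frac{1}{-367844} = - \frac{1}{367844}$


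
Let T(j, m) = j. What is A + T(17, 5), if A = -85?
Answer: -68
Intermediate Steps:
A + T(17, 5) = -85 + 17 = -68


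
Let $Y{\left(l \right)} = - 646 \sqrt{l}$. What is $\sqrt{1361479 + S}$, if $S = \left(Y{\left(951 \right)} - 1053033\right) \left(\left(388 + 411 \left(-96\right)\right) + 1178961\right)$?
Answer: $\sqrt{-1200343583990 - 736370878 \sqrt{951}} \approx 1.1059 \cdot 10^{6} i$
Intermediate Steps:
$S = -1200344945469 - 736370878 \sqrt{951}$ ($S = \left(- 646 \sqrt{951} - 1053033\right) \left(\left(388 + 411 \left(-96\right)\right) + 1178961\right) = \left(-1053033 - 646 \sqrt{951}\right) \left(\left(388 - 39456\right) + 1178961\right) = \left(-1053033 - 646 \sqrt{951}\right) \left(-39068 + 1178961\right) = \left(-1053033 - 646 \sqrt{951}\right) 1139893 = -1200344945469 - 736370878 \sqrt{951} \approx -1.2231 \cdot 10^{12}$)
$\sqrt{1361479 + S} = \sqrt{1361479 - \left(1200344945469 + 736370878 \sqrt{951}\right)} = \sqrt{-1200343583990 - 736370878 \sqrt{951}}$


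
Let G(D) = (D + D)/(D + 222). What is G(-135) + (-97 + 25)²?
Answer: 150246/29 ≈ 5180.9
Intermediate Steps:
G(D) = 2*D/(222 + D) (G(D) = (2*D)/(222 + D) = 2*D/(222 + D))
G(-135) + (-97 + 25)² = 2*(-135)/(222 - 135) + (-97 + 25)² = 2*(-135)/87 + (-72)² = 2*(-135)*(1/87) + 5184 = -90/29 + 5184 = 150246/29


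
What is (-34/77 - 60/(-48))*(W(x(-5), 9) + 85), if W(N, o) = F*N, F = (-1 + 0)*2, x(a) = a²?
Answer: 1245/44 ≈ 28.295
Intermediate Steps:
F = -2 (F = -1*2 = -2)
W(N, o) = -2*N
(-34/77 - 60/(-48))*(W(x(-5), 9) + 85) = (-34/77 - 60/(-48))*(-2*(-5)² + 85) = (-34*1/77 - 60*(-1/48))*(-2*25 + 85) = (-34/77 + 5/4)*(-50 + 85) = (249/308)*35 = 1245/44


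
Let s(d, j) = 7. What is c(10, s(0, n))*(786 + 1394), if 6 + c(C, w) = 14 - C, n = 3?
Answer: -4360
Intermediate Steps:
c(C, w) = 8 - C (c(C, w) = -6 + (14 - C) = 8 - C)
c(10, s(0, n))*(786 + 1394) = (8 - 1*10)*(786 + 1394) = (8 - 10)*2180 = -2*2180 = -4360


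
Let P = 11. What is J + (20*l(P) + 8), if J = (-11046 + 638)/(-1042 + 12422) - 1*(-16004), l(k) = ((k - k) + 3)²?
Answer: 46063638/2845 ≈ 16191.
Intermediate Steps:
l(k) = 9 (l(k) = (0 + 3)² = 3² = 9)
J = 45528778/2845 (J = -10408/11380 + 16004 = -10408*1/11380 + 16004 = -2602/2845 + 16004 = 45528778/2845 ≈ 16003.)
J + (20*l(P) + 8) = 45528778/2845 + (20*9 + 8) = 45528778/2845 + (180 + 8) = 45528778/2845 + 188 = 46063638/2845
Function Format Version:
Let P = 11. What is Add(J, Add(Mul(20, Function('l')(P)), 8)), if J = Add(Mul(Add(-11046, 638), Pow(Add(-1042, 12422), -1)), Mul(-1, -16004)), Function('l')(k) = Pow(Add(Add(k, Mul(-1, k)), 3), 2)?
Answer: Rational(46063638, 2845) ≈ 16191.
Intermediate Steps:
Function('l')(k) = 9 (Function('l')(k) = Pow(Add(0, 3), 2) = Pow(3, 2) = 9)
J = Rational(45528778, 2845) (J = Add(Mul(-10408, Pow(11380, -1)), 16004) = Add(Mul(-10408, Rational(1, 11380)), 16004) = Add(Rational(-2602, 2845), 16004) = Rational(45528778, 2845) ≈ 16003.)
Add(J, Add(Mul(20, Function('l')(P)), 8)) = Add(Rational(45528778, 2845), Add(Mul(20, 9), 8)) = Add(Rational(45528778, 2845), Add(180, 8)) = Add(Rational(45528778, 2845), 188) = Rational(46063638, 2845)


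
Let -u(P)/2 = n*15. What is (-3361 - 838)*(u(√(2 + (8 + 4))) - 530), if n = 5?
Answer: 2855320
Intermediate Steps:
u(P) = -150 (u(P) = -10*15 = -2*75 = -150)
(-3361 - 838)*(u(√(2 + (8 + 4))) - 530) = (-3361 - 838)*(-150 - 530) = -4199*(-680) = 2855320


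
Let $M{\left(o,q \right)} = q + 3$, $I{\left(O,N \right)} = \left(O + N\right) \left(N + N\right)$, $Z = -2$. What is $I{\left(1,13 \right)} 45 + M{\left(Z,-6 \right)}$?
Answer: $16377$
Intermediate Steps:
$I{\left(O,N \right)} = 2 N \left(N + O\right)$ ($I{\left(O,N \right)} = \left(N + O\right) 2 N = 2 N \left(N + O\right)$)
$M{\left(o,q \right)} = 3 + q$
$I{\left(1,13 \right)} 45 + M{\left(Z,-6 \right)} = 2 \cdot 13 \left(13 + 1\right) 45 + \left(3 - 6\right) = 2 \cdot 13 \cdot 14 \cdot 45 - 3 = 364 \cdot 45 - 3 = 16380 - 3 = 16377$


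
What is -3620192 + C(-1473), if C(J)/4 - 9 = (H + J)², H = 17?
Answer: 4859588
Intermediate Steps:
C(J) = 36 + 4*(17 + J)²
-3620192 + C(-1473) = -3620192 + (36 + 4*(17 - 1473)²) = -3620192 + (36 + 4*(-1456)²) = -3620192 + (36 + 4*2119936) = -3620192 + (36 + 8479744) = -3620192 + 8479780 = 4859588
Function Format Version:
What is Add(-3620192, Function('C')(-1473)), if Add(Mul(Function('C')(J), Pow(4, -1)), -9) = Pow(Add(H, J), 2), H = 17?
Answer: 4859588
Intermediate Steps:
Function('C')(J) = Add(36, Mul(4, Pow(Add(17, J), 2)))
Add(-3620192, Function('C')(-1473)) = Add(-3620192, Add(36, Mul(4, Pow(Add(17, -1473), 2)))) = Add(-3620192, Add(36, Mul(4, Pow(-1456, 2)))) = Add(-3620192, Add(36, Mul(4, 2119936))) = Add(-3620192, Add(36, 8479744)) = Add(-3620192, 8479780) = 4859588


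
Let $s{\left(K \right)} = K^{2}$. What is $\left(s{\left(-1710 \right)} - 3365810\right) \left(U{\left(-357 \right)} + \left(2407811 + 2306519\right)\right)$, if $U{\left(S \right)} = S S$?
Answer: $-2138662202090$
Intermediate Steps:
$U{\left(S \right)} = S^{2}$
$\left(s{\left(-1710 \right)} - 3365810\right) \left(U{\left(-357 \right)} + \left(2407811 + 2306519\right)\right) = \left(\left(-1710\right)^{2} - 3365810\right) \left(\left(-357\right)^{2} + \left(2407811 + 2306519\right)\right) = \left(2924100 - 3365810\right) \left(127449 + 4714330\right) = \left(-441710\right) 4841779 = -2138662202090$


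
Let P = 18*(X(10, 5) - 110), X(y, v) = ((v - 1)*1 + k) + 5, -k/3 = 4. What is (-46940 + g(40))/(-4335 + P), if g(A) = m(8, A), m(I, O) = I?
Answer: 15644/2123 ≈ 7.3688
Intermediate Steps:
k = -12 (k = -3*4 = -12)
g(A) = 8
X(y, v) = -8 + v (X(y, v) = ((v - 1)*1 - 12) + 5 = ((-1 + v)*1 - 12) + 5 = ((-1 + v) - 12) + 5 = (-13 + v) + 5 = -8 + v)
P = -2034 (P = 18*((-8 + 5) - 110) = 18*(-3 - 110) = 18*(-113) = -2034)
(-46940 + g(40))/(-4335 + P) = (-46940 + 8)/(-4335 - 2034) = -46932/(-6369) = -46932*(-1/6369) = 15644/2123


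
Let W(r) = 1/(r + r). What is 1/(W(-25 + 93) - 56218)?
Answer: -136/7645647 ≈ -1.7788e-5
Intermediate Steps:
W(r) = 1/(2*r)
1/(W(-25 + 93) - 56218) = 1/(1/(2*(-25 + 93)) - 56218) = 1/((½)/68 - 56218) = 1/((½)*(1/68) - 56218) = 1/(1/136 - 56218) = 1/(-7645647/136) = -136/7645647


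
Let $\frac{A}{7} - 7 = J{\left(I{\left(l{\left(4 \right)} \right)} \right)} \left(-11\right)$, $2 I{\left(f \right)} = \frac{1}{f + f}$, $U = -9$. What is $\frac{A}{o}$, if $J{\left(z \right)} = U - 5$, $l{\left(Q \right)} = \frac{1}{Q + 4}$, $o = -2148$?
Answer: $- \frac{1127}{2148} \approx -0.52467$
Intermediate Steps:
$l{\left(Q \right)} = \frac{1}{4 + Q}$
$I{\left(f \right)} = \frac{1}{4 f}$ ($I{\left(f \right)} = \frac{1}{2 \left(f + f\right)} = \frac{1}{2 \cdot 2 f} = \frac{\frac{1}{2} \frac{1}{f}}{2} = \frac{1}{4 f}$)
$J{\left(z \right)} = -14$ ($J{\left(z \right)} = -9 - 5 = -14$)
$A = 1127$ ($A = 49 + 7 \left(\left(-14\right) \left(-11\right)\right) = 49 + 7 \cdot 154 = 49 + 1078 = 1127$)
$\frac{A}{o} = \frac{1127}{-2148} = 1127 \left(- \frac{1}{2148}\right) = - \frac{1127}{2148}$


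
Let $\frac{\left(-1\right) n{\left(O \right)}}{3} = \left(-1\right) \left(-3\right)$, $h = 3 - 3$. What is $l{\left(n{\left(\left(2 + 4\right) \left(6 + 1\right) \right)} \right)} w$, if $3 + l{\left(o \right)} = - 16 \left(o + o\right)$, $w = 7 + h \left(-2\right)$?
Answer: $1995$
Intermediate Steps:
$h = 0$
$w = 7$ ($w = 7 + 0 \left(-2\right) = 7 + 0 = 7$)
$n{\left(O \right)} = -9$ ($n{\left(O \right)} = - 3 \left(\left(-1\right) \left(-3\right)\right) = \left(-3\right) 3 = -9$)
$l{\left(o \right)} = -3 - 32 o$ ($l{\left(o \right)} = -3 - 16 \left(o + o\right) = -3 - 16 \cdot 2 o = -3 - 32 o$)
$l{\left(n{\left(\left(2 + 4\right) \left(6 + 1\right) \right)} \right)} w = \left(-3 - -288\right) 7 = \left(-3 + 288\right) 7 = 285 \cdot 7 = 1995$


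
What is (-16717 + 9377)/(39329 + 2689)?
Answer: -3670/21009 ≈ -0.17469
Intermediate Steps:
(-16717 + 9377)/(39329 + 2689) = -7340/42018 = -7340*1/42018 = -3670/21009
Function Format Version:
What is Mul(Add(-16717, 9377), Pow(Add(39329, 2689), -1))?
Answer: Rational(-3670, 21009) ≈ -0.17469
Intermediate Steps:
Mul(Add(-16717, 9377), Pow(Add(39329, 2689), -1)) = Mul(-7340, Pow(42018, -1)) = Mul(-7340, Rational(1, 42018)) = Rational(-3670, 21009)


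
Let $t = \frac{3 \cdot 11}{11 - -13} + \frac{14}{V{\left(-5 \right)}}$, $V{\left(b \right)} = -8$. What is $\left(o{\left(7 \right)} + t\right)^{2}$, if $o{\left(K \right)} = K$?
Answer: $\frac{2809}{64} \approx 43.891$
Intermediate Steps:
$t = - \frac{3}{8}$ ($t = \frac{3 \cdot 11}{11 - -13} + \frac{14}{-8} = \frac{33}{11 + 13} + 14 \left(- \frac{1}{8}\right) = \frac{33}{24} - \frac{7}{4} = 33 \cdot \frac{1}{24} - \frac{7}{4} = \frac{11}{8} - \frac{7}{4} = - \frac{3}{8} \approx -0.375$)
$\left(o{\left(7 \right)} + t\right)^{2} = \left(7 - \frac{3}{8}\right)^{2} = \left(\frac{53}{8}\right)^{2} = \frac{2809}{64}$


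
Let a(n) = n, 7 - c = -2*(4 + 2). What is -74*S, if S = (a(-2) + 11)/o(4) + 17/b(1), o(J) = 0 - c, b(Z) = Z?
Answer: -23236/19 ≈ -1222.9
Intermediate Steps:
c = 19 (c = 7 - (-2)*(4 + 2) = 7 - (-2)*6 = 7 - 1*(-12) = 7 + 12 = 19)
o(J) = -19 (o(J) = 0 - 1*19 = 0 - 19 = -19)
S = 314/19 (S = (-2 + 11)/(-19) + 17/1 = 9*(-1/19) + 17*1 = -9/19 + 17 = 314/19 ≈ 16.526)
-74*S = -74*314/19 = -23236/19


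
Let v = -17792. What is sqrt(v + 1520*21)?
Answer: 4*sqrt(883) ≈ 118.86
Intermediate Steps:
sqrt(v + 1520*21) = sqrt(-17792 + 1520*21) = sqrt(-17792 + 31920) = sqrt(14128) = 4*sqrt(883)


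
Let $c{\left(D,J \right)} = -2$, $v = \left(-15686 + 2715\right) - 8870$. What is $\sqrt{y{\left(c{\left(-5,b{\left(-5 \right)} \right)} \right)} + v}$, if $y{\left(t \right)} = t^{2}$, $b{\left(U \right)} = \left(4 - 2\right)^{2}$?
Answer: $i \sqrt{21837} \approx 147.77 i$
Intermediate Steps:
$v = -21841$ ($v = -12971 - 8870 = -21841$)
$b{\left(U \right)} = 4$ ($b{\left(U \right)} = 2^{2} = 4$)
$\sqrt{y{\left(c{\left(-5,b{\left(-5 \right)} \right)} \right)} + v} = \sqrt{\left(-2\right)^{2} - 21841} = \sqrt{4 - 21841} = \sqrt{-21837} = i \sqrt{21837}$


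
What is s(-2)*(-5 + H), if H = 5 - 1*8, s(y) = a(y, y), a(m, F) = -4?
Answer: 32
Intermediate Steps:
s(y) = -4
H = -3 (H = 5 - 8 = -3)
s(-2)*(-5 + H) = -4*(-5 - 3) = -4*(-8) = 32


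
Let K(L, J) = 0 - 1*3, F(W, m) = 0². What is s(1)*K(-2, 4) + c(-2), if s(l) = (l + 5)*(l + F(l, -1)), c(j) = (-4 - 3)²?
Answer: 31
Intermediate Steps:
F(W, m) = 0
K(L, J) = -3 (K(L, J) = 0 - 3 = -3)
c(j) = 49 (c(j) = (-7)² = 49)
s(l) = l*(5 + l) (s(l) = (l + 5)*(l + 0) = (5 + l)*l = l*(5 + l))
s(1)*K(-2, 4) + c(-2) = (1*(5 + 1))*(-3) + 49 = (1*6)*(-3) + 49 = 6*(-3) + 49 = -18 + 49 = 31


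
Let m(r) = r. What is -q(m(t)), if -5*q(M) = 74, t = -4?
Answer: 74/5 ≈ 14.800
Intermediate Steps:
q(M) = -74/5 (q(M) = -⅕*74 = -74/5)
-q(m(t)) = -1*(-74/5) = 74/5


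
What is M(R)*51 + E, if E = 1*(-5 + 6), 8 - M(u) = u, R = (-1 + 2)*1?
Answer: 358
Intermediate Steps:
R = 1 (R = 1*1 = 1)
M(u) = 8 - u
E = 1 (E = 1*1 = 1)
M(R)*51 + E = (8 - 1*1)*51 + 1 = (8 - 1)*51 + 1 = 7*51 + 1 = 357 + 1 = 358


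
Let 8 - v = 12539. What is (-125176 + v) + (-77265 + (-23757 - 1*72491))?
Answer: -311220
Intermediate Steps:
v = -12531 (v = 8 - 1*12539 = 8 - 12539 = -12531)
(-125176 + v) + (-77265 + (-23757 - 1*72491)) = (-125176 - 12531) + (-77265 + (-23757 - 1*72491)) = -137707 + (-77265 + (-23757 - 72491)) = -137707 + (-77265 - 96248) = -137707 - 173513 = -311220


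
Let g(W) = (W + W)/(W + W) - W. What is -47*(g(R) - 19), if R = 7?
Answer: 1175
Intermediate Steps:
g(W) = 1 - W (g(W) = (2*W)/((2*W)) - W = (2*W)*(1/(2*W)) - W = 1 - W)
-47*(g(R) - 19) = -47*((1 - 1*7) - 19) = -47*((1 - 7) - 19) = -47*(-6 - 19) = -47*(-25) = 1175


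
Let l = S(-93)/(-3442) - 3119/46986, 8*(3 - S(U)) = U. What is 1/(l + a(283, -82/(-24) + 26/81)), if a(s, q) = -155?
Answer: -646903248/100315694513 ≈ -0.0064487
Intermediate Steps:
S(U) = 3 - U/8
l = -45691073/646903248 (l = (3 - 1/8*(-93))/(-3442) - 3119/46986 = (3 + 93/8)*(-1/3442) - 3119*1/46986 = (117/8)*(-1/3442) - 3119/46986 = -117/27536 - 3119/46986 = -45691073/646903248 ≈ -0.070630)
1/(l + a(283, -82/(-24) + 26/81)) = 1/(-45691073/646903248 - 155) = 1/(-100315694513/646903248) = -646903248/100315694513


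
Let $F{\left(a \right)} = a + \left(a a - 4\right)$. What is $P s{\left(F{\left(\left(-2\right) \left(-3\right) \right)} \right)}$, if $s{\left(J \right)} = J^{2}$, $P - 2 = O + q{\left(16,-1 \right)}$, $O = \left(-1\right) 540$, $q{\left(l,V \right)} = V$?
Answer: $-778316$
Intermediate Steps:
$O = -540$
$P = -539$ ($P = 2 - 541 = -539$)
$F{\left(a \right)} = -4 + a + a^{2}$ ($F{\left(a \right)} = a + \left(a^{2} - 4\right) = a + \left(-4 + a^{2}\right) = -4 + a + a^{2}$)
$P s{\left(F{\left(\left(-2\right) \left(-3\right) \right)} \right)} = - 539 \left(-4 - -6 + \left(\left(-2\right) \left(-3\right)\right)^{2}\right)^{2} = - 539 \left(-4 + 6 + 6^{2}\right)^{2} = - 539 \left(-4 + 6 + 36\right)^{2} = - 539 \cdot 38^{2} = \left(-539\right) 1444 = -778316$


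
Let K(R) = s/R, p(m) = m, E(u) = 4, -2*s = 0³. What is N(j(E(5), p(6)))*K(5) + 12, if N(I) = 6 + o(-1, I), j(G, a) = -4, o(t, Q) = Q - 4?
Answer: 12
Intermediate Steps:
s = 0 (s = -½*0³ = -½*0 = 0)
o(t, Q) = -4 + Q
K(R) = 0 (K(R) = 0/R = 0)
N(I) = 2 + I (N(I) = 6 + (-4 + I) = 2 + I)
N(j(E(5), p(6)))*K(5) + 12 = (2 - 4)*0 + 12 = -2*0 + 12 = 0 + 12 = 12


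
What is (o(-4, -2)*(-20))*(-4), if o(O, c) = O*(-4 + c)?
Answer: 1920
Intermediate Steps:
(o(-4, -2)*(-20))*(-4) = (-4*(-4 - 2)*(-20))*(-4) = (-4*(-6)*(-20))*(-4) = (24*(-20))*(-4) = -480*(-4) = 1920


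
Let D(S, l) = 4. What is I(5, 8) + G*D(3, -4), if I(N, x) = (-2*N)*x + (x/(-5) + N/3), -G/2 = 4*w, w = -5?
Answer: 1201/15 ≈ 80.067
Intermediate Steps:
G = 40 (G = -8*(-5) = -2*(-20) = 40)
I(N, x) = -x/5 + N/3 - 2*N*x (I(N, x) = -2*N*x + (x*(-⅕) + N*(⅓)) = -2*N*x + (-x/5 + N/3) = -x/5 + N/3 - 2*N*x)
I(5, 8) + G*D(3, -4) = (-⅕*8 + (⅓)*5 - 2*5*8) + 40*4 = (-8/5 + 5/3 - 80) + 160 = -1199/15 + 160 = 1201/15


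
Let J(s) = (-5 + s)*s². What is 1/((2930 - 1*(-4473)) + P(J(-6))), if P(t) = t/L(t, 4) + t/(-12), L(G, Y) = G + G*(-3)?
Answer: 2/14871 ≈ 0.00013449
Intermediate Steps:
L(G, Y) = -2*G (L(G, Y) = G - 3*G = -2*G)
J(s) = s²*(-5 + s)
P(t) = -½ - t/12 (P(t) = t/((-2*t)) + t/(-12) = t*(-1/(2*t)) + t*(-1/12) = -½ - t/12)
1/((2930 - 1*(-4473)) + P(J(-6))) = 1/((2930 - 1*(-4473)) + (-½ - (-6)²*(-5 - 6)/12)) = 1/((2930 + 4473) + (-½ - 3*(-11))) = 1/(7403 + (-½ - 1/12*(-396))) = 1/(7403 + (-½ + 33)) = 1/(7403 + 65/2) = 1/(14871/2) = 2/14871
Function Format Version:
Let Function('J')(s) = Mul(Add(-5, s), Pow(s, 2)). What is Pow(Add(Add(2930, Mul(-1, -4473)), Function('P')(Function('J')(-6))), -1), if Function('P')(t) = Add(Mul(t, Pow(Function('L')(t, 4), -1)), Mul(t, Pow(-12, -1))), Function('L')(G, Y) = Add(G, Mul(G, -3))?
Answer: Rational(2, 14871) ≈ 0.00013449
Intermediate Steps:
Function('L')(G, Y) = Mul(-2, G) (Function('L')(G, Y) = Add(G, Mul(-3, G)) = Mul(-2, G))
Function('J')(s) = Mul(Pow(s, 2), Add(-5, s))
Function('P')(t) = Add(Rational(-1, 2), Mul(Rational(-1, 12), t)) (Function('P')(t) = Add(Mul(t, Pow(Mul(-2, t), -1)), Mul(t, Pow(-12, -1))) = Add(Mul(t, Mul(Rational(-1, 2), Pow(t, -1))), Mul(t, Rational(-1, 12))) = Add(Rational(-1, 2), Mul(Rational(-1, 12), t)))
Pow(Add(Add(2930, Mul(-1, -4473)), Function('P')(Function('J')(-6))), -1) = Pow(Add(Add(2930, Mul(-1, -4473)), Add(Rational(-1, 2), Mul(Rational(-1, 12), Mul(Pow(-6, 2), Add(-5, -6))))), -1) = Pow(Add(Add(2930, 4473), Add(Rational(-1, 2), Mul(Rational(-1, 12), Mul(36, -11)))), -1) = Pow(Add(7403, Add(Rational(-1, 2), Mul(Rational(-1, 12), -396))), -1) = Pow(Add(7403, Add(Rational(-1, 2), 33)), -1) = Pow(Add(7403, Rational(65, 2)), -1) = Pow(Rational(14871, 2), -1) = Rational(2, 14871)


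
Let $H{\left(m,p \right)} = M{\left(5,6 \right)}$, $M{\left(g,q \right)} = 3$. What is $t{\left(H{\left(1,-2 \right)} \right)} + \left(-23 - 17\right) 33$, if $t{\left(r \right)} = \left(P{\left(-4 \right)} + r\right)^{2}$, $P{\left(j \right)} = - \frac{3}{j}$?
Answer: $- \frac{20895}{16} \approx -1305.9$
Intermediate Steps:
$H{\left(m,p \right)} = 3$
$t{\left(r \right)} = \left(\frac{3}{4} + r\right)^{2}$ ($t{\left(r \right)} = \left(- \frac{3}{-4} + r\right)^{2} = \left(\left(-3\right) \left(- \frac{1}{4}\right) + r\right)^{2} = \left(\frac{3}{4} + r\right)^{2}$)
$t{\left(H{\left(1,-2 \right)} \right)} + \left(-23 - 17\right) 33 = \frac{\left(3 + 4 \cdot 3\right)^{2}}{16} + \left(-23 - 17\right) 33 = \frac{\left(3 + 12\right)^{2}}{16} + \left(-23 - 17\right) 33 = \frac{15^{2}}{16} - 1320 = \frac{1}{16} \cdot 225 - 1320 = \frac{225}{16} - 1320 = - \frac{20895}{16}$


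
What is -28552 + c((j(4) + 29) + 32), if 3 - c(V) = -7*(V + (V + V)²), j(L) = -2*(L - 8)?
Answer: 105242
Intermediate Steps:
j(L) = 16 - 2*L (j(L) = -2*(-8 + L) = 16 - 2*L)
c(V) = 3 + 7*V + 28*V² (c(V) = 3 - (-7)*(V + (V + V)²) = 3 - (-7)*(V + (2*V)²) = 3 - (-7)*(V + 4*V²) = 3 - (-28*V² - 7*V) = 3 + (7*V + 28*V²) = 3 + 7*V + 28*V²)
-28552 + c((j(4) + 29) + 32) = -28552 + (3 + 7*(((16 - 2*4) + 29) + 32) + 28*(((16 - 2*4) + 29) + 32)²) = -28552 + (3 + 7*(((16 - 8) + 29) + 32) + 28*(((16 - 8) + 29) + 32)²) = -28552 + (3 + 7*((8 + 29) + 32) + 28*((8 + 29) + 32)²) = -28552 + (3 + 7*(37 + 32) + 28*(37 + 32)²) = -28552 + (3 + 7*69 + 28*69²) = -28552 + (3 + 483 + 28*4761) = -28552 + (3 + 483 + 133308) = -28552 + 133794 = 105242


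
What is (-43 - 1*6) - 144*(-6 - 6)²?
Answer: -20785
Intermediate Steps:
(-43 - 1*6) - 144*(-6 - 6)² = (-43 - 6) - 144*(-12)² = -49 - 144*144 = -49 - 20736 = -20785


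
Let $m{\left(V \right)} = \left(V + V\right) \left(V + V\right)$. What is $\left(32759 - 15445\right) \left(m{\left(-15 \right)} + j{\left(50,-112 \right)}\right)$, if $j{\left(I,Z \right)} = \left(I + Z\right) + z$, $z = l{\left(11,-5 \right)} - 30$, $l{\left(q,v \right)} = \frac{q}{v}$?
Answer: $\frac{69758106}{5} \approx 1.3952 \cdot 10^{7}$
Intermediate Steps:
$m{\left(V \right)} = 4 V^{2}$ ($m{\left(V \right)} = 2 V 2 V = 4 V^{2}$)
$z = - \frac{161}{5}$ ($z = \frac{11}{-5} - 30 = 11 \left(- \frac{1}{5}\right) - 30 = - \frac{11}{5} - 30 = - \frac{161}{5} \approx -32.2$)
$j{\left(I,Z \right)} = - \frac{161}{5} + I + Z$ ($j{\left(I,Z \right)} = \left(I + Z\right) - \frac{161}{5} = - \frac{161}{5} + I + Z$)
$\left(32759 - 15445\right) \left(m{\left(-15 \right)} + j{\left(50,-112 \right)}\right) = \left(32759 - 15445\right) \left(4 \left(-15\right)^{2} - \frac{471}{5}\right) = 17314 \left(4 \cdot 225 - \frac{471}{5}\right) = 17314 \left(900 - \frac{471}{5}\right) = 17314 \cdot \frac{4029}{5} = \frac{69758106}{5}$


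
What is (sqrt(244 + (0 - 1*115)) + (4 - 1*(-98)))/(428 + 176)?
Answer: 51/302 + sqrt(129)/604 ≈ 0.18768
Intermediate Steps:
(sqrt(244 + (0 - 1*115)) + (4 - 1*(-98)))/(428 + 176) = (sqrt(244 + (0 - 115)) + (4 + 98))/604 = (sqrt(244 - 115) + 102)*(1/604) = (sqrt(129) + 102)*(1/604) = (102 + sqrt(129))*(1/604) = 51/302 + sqrt(129)/604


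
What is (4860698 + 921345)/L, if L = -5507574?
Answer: -5782043/5507574 ≈ -1.0498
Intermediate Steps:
(4860698 + 921345)/L = (4860698 + 921345)/(-5507574) = 5782043*(-1/5507574) = -5782043/5507574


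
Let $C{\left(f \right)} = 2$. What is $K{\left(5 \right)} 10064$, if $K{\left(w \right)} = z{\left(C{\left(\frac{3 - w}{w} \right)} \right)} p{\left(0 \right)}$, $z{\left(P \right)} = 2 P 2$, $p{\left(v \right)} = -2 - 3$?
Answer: $-402560$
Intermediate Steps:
$p{\left(v \right)} = -5$ ($p{\left(v \right)} = -2 - 3 = -5$)
$z{\left(P \right)} = 4 P$
$K{\left(w \right)} = -40$ ($K{\left(w \right)} = 4 \cdot 2 \left(-5\right) = 8 \left(-5\right) = -40$)
$K{\left(5 \right)} 10064 = \left(-40\right) 10064 = -402560$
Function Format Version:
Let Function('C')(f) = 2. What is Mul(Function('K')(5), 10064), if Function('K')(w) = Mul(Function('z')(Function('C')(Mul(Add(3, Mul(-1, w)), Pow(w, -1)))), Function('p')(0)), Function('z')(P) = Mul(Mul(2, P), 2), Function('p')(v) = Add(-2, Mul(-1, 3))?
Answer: -402560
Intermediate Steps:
Function('p')(v) = -5 (Function('p')(v) = Add(-2, -3) = -5)
Function('z')(P) = Mul(4, P)
Function('K')(w) = -40 (Function('K')(w) = Mul(Mul(4, 2), -5) = Mul(8, -5) = -40)
Mul(Function('K')(5), 10064) = Mul(-40, 10064) = -402560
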